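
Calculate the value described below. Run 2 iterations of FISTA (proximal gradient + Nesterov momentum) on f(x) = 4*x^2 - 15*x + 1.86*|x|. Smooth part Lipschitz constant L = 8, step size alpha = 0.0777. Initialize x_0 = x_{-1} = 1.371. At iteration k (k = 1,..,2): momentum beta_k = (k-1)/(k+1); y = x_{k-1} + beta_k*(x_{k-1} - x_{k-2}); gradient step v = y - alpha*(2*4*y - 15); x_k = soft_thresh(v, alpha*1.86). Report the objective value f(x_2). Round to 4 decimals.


FISTA on f(x) = 4*x^2 - 15*x + 1.86*|x|
L = 8, alpha = 0.0777
Iteration 1: beta = 0.0, y = 1.371 + 0.0*(1.371 - 1.371) = 1.371
  grad(y) = -4.032, v = y - alpha*grad = 1.6843
  prox(v) = soft_thresh(1.6843, 0.1445) = 1.5398
Iteration 2: beta = 0.3333, y = 1.5398 + 0.3333*(1.5398 - 1.371) = 1.596
  grad(y) = -2.2318, v = y - alpha*grad = 1.7694
  prox(v) = soft_thresh(1.7694, 0.1445) = 1.6249
f(x_2) = 4*1.6249^2 - 15*1.6249 + 1.86*|1.6249| = -10.79


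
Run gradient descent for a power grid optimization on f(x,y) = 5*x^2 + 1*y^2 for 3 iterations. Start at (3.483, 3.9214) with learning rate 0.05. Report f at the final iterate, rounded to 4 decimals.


Gradient descent on f(x,y) = 5*x^2 + 1*y^2.
Starting point: (3.483, 3.9214), alpha = 0.05
Step 1: grad_x = 2*5*3.483 = 34.83, grad_y = 2*1*3.9214 = 7.8428
  x_1 = 3.483 - 0.05*34.83 = 1.7415
  y_1 = 3.9214 - 0.05*7.8428 = 3.5293
Step 2: grad_x = 2*5*1.7415 = 17.415, grad_y = 2*1*3.5293 = 7.0585
  x_2 = 1.7415 - 0.05*17.415 = 0.8708
  y_2 = 3.5293 - 0.05*7.0585 = 3.1763
Step 3: grad_x = 2*5*0.8708 = 8.7075, grad_y = 2*1*3.1763 = 6.3527
  x_3 = 0.8708 - 0.05*8.7075 = 0.4354
  y_3 = 3.1763 - 0.05*6.3527 = 2.8587
f(0.4354, 2.8587) = 5*0.4354^2 + 1*2.8587^2 = 9.1199


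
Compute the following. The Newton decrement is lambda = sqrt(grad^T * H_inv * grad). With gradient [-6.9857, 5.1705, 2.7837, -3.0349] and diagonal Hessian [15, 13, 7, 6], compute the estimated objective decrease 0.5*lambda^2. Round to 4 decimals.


Step 1: H is diagonal, so H^(-1) * g = [-0.4657, 0.3977, 0.3977, -0.5058].
Step 2: g^T H^(-1) g = sum_i g_i^2 / H_ii
  = (-6.9857)^2/15 + (5.1705)^2/13 + (2.7837)^2/7 + (-3.0349)^2/6
  = 3.2533 + 2.0565 + 1.107 + 1.5351 = 7.9519
Step 3: Objective decrease = 0.5 * g^T H^(-1) g = 3.976


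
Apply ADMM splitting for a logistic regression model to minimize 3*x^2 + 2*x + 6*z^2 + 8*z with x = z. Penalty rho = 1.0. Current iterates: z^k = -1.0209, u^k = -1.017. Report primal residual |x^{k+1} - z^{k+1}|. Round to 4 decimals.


ADMM iteration with rho = 1.0, z^k = -1.0209, u^k = -1.017
Step 1: x-update.
Minimize 3*x^2 + 2*x + (1.0/2)*(x + 1.0209 - 1.017)^2
FOC: (2*3 + 1.0)*x = -2 + 1.0*(-1.0209 + 1.017)
x^{k+1} = -0.2863
Step 2: z-update.
Minimize 6*z^2 + 8*z + (1.0/2)*(-0.2863 - z - 1.017)^2
FOC: (2*6 + 1.0)*z = -8 + 1.0*(-0.2863 - 1.017)
z^{k+1} = -0.7156
Step 3: u-update.
u^{k+1} = -1.017 - 0.2863 + 0.7156 = -0.5876
Step 4: Primal residual = |-0.2863 + 0.7156| = 0.4294


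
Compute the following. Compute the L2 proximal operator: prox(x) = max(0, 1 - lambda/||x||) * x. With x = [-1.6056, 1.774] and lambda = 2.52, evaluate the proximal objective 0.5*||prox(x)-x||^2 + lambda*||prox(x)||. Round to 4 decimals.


Step 1: Compute ||x||.
||x|| = 2.3927
Step 2: Compute scaling factor.
scale = max(0, 1 - 2.52/2.3927) = 0.0
Step 3: prox(x) = [-0.0, 0.0]
||prox(x)|| = 0.0
Step 4: Proximal objective.
0.5*||prox-x||^2 = 2.8625
lambda*||prox|| = 0.0
Total = 2.8625


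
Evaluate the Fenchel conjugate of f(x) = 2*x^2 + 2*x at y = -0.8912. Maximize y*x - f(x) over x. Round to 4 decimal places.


f*(y) = sup_x {y*x - a*x^2 - b*x} = sup_x {(y-b)*x - a*x^2}
FOC: (y - b) - 2a*x = 0 => x* = (y - b)/(2a)
x* = (-0.8912 - 2)/(2*2) = -0.7228
f*(-0.8912) = (y-b)^2/(4a) = (-0.8912 - 2)^2/(4*2)
= 8.359/8 = 1.0449


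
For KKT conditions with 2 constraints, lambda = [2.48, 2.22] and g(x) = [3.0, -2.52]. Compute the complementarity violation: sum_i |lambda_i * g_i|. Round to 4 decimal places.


KKT complementary slackness check:
lambda_1 * g_1 = 2.48 * 3.0 = 7.44
lambda_2 * g_2 = 2.22 * -2.52 = -5.5944
Total violation = 7.44 + 5.5944 = 13.0344


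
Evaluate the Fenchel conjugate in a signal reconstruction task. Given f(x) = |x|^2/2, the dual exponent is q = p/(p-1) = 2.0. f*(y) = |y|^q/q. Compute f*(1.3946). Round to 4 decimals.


The conjugate exponent q satisfies 1/p + 1/q = 1.
p = 2, so q = 2/(2 - 1) = 2.0
|y|^q = 1.3946^2.0 = 1.9449
f*(1.3946) = 1.9449 / 2.0 = 0.9725


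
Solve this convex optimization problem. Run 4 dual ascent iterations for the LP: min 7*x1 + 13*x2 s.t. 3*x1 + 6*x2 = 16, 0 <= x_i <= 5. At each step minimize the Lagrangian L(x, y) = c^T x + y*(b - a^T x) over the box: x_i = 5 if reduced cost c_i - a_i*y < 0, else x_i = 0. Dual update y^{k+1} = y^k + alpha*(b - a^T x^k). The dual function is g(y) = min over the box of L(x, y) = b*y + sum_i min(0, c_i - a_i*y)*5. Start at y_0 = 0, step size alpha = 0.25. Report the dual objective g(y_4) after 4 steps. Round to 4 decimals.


Dual ascent for LP: min 7*x1 + 13*x2, 3*x1 + 6*x2 = 16, 0 <= x_i <= 5
Step 1: y^k = 0.0, reduced costs: (7.0, 13.0)
  x^k = (0.0, 0.0), subgradient = b - a^T x = 16.0
  y^{k+1} = 0.0 + 0.25*16.0 = 4.0
Step 2: y^k = 4.0, reduced costs: (-5.0, -11.0)
  x^k = (5.0, 5.0), subgradient = b - a^T x = -29.0
  y^{k+1} = 4.0 + 0.25*-29.0 = -3.25
Step 3: y^k = -3.25, reduced costs: (16.75, 32.5)
  x^k = (0.0, 0.0), subgradient = b - a^T x = 16.0
  y^{k+1} = -3.25 + 0.25*16.0 = 0.75
Step 4: y^k = 0.75, reduced costs: (4.75, 8.5)
  x^k = (0.0, 0.0), subgradient = b - a^T x = 16.0
  y^{k+1} = 0.75 + 0.25*16.0 = 4.75
Dual objective at y_4 = 4.75: reduced costs (-7.25, -15.5), box minimizer x = (5.0, 5.0)
g(y_4) = b*y + (c1 - a1*y)*x1 + (c2 - a2*y)*x2 = 16*4.75 + (-7.25)*5.0 + (-15.5)*5.0 = 76.0 - 36.25 - 77.5 = -37.75


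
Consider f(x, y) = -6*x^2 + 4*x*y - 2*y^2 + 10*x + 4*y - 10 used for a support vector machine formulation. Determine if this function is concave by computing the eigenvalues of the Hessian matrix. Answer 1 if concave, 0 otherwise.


The Hessian of f(x,y) = -6*x^2 + 4*x*y - 2*y^2 + 10*x + 4*y - 10 is:
H = [[-12, 4], [4, -4]]
Trace = -12 - 4 = -16
Determinant = -12*-4 - (4)^2 = 32
Discriminant = (-16)^2 - 4*32 = 128.0
Eigenvalues: lambda_1 = -13.6569, lambda_2 = -2.3431
The function is concave.

1


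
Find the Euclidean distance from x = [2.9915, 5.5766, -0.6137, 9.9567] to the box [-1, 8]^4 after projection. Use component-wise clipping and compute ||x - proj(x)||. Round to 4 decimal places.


Project each component onto [-1, 8].
clip(2.9915) = 2.9915, clip(5.5766) = 5.5766, clip(-0.6137) = -0.6137, clip(9.9567) = 8.0
Projection = [2.9915, 5.5766, -0.6137, 8.0]
Squared diffs: [0.0, 0.0, 0.0, 3.8287]
Distance = sqrt(3.8287) = 1.9567


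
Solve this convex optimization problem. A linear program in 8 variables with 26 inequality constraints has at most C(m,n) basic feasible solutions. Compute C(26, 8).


Each vertex corresponds to some choice of n active constraints out of m, so the number of vertices is at most C(m, n) = m! / (n!(m-n)!).
m = 26, n = 8
Numerator: 26 * 25 * 24 * 23 * 22 * 21 * 20 * 19
Denominator: 8! = 40320
C(26, 8) = 1562275


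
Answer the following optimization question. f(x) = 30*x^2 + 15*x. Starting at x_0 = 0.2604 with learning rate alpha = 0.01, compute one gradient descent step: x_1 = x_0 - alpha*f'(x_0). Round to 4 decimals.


We compute the gradient at x_0 and apply the update.
f'(x) = 60*x + 15
f'(0.2604) = 60*0.2604 + 15 = 30.624
x_1 = 0.2604 - 0.01*30.624 = -0.0458


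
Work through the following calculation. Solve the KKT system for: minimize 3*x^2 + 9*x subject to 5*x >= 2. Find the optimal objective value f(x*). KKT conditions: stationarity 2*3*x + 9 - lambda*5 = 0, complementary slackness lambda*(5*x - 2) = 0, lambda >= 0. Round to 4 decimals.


Step 1: Try lambda = 0 (constraint inactive).
x_unc = -9/(2*3) = -1.5
Check: 5*-1.5 = -7.5 < 2 -- violated!
Step 2: Constraint must be active: 5*x = 2
x* = 2/5 = 0.4
lambda = (2*3*0.4 + 9)/5 = 2.28
Step 3: Compute optimal value.
f(x*) = 3*0.4^2 + 9*0.4 = 4.08


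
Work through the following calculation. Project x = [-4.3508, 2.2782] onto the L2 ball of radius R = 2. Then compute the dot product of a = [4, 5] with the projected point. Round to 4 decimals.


Step 1: Compute ||x|| (intermediates to 6 decimals).
||x|| = sqrt((-4.3508)^2 + 2.2782^2) = 4.911177
Step 2: Project.
Since ||x|| > R, scale = R/||x|| = 2/4.911177 = 0.407234, proj(x) = scale * x
proj(x) = [-1.771794, 0.92776]
Step 3: Dot product.
a^T * proj(x) = 4*(-1.771794) + 5*0.92776 = -2.4484


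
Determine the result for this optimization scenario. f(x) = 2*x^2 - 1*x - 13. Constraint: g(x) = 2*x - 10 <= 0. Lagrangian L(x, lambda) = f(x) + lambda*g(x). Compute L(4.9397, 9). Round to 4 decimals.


Step 1: Evaluate f(x).
f(4.9397) = 2*4.9397^2 - 1*4.9397 - 13 = 30.8616
Step 2: Evaluate g(x).
g(4.9397) = 2*4.9397 - 10 = -0.1206
Step 3: Compute Lagrangian.
L = 30.8616 + 9*-0.1206 = 29.7762


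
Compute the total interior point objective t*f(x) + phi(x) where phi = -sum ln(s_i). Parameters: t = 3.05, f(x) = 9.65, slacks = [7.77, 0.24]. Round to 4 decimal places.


Step 1: Compute log-barrier.
ln values: [2.0503, -1.4271]
phi = -(2.0503 - 1.4271) = -0.6232
Step 2: Compute augmented objective.
t*f(x) = 3.05*9.65 = 29.4325
Total = 29.4325 - 0.6232 = 28.8093


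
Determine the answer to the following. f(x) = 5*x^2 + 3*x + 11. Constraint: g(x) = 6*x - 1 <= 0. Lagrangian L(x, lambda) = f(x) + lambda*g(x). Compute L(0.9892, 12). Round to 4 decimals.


Step 1: Evaluate f(x).
f(0.9892) = 5*0.9892^2 + 3*0.9892 + 11 = 18.8602
Step 2: Evaluate g(x).
g(0.9892) = 6*0.9892 - 1 = 4.9352
Step 3: Compute Lagrangian.
L = 18.8602 + 12*4.9352 = 78.0826


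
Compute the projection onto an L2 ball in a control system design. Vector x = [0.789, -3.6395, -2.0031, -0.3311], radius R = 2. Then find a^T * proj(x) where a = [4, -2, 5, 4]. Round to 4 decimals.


Step 1: Compute ||x|| (intermediates to 6 decimals).
||x|| = sqrt(0.789^2 + (-3.6395)^2 + (-2.0031)^2 + (-0.3311)^2) = 4.241523
Step 2: Project.
Since ||x|| > R, scale = R/||x|| = 2/4.241523 = 0.471529, proj(x) = scale * x
proj(x) = [0.372036, -1.71613, -0.94452, -0.156123]
Step 3: Dot product.
a^T * proj(x) = 4*0.372036 - 2*(-1.71613) + 5*(-0.94452) + 4*(-0.156123) = -0.4267


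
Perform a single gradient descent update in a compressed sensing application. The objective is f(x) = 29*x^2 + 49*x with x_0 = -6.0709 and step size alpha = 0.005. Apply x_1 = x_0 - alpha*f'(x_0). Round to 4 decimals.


We compute the gradient at x_0 and apply the update.
f'(x) = 58*x + 49
f'(-6.0709) = 58*-6.0709 + 49 = -303.1122
x_1 = -6.0709 - 0.005*-303.1122 = -4.5553


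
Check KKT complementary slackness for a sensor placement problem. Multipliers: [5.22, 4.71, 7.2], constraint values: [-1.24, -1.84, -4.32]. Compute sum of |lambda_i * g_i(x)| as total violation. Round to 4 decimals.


KKT complementary slackness check:
lambda_1 * g_1 = 5.22 * -1.24 = -6.4728
lambda_2 * g_2 = 4.71 * -1.84 = -8.6664
lambda_3 * g_3 = 7.2 * -4.32 = -31.104
Total violation = 6.4728 + 8.6664 + 31.104 = 46.2432


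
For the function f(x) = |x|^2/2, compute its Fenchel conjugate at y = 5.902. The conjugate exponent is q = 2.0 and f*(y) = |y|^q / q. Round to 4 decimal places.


The conjugate exponent q satisfies 1/p + 1/q = 1.
p = 2, so q = 2/(2 - 1) = 2.0
|y|^q = 5.902^2.0 = 34.8336
f*(5.902) = 34.8336 / 2.0 = 17.4168


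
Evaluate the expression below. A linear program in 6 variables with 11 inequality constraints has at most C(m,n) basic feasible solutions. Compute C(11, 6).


Each vertex corresponds to some choice of n active constraints out of m, so the number of vertices is at most C(m, n) = m! / (n!(m-n)!).
m = 11, n = 6
Numerator: 11 * 10 * 9 * 8 * 7 * 6
Denominator: 6! = 720
C(11, 6) = 462


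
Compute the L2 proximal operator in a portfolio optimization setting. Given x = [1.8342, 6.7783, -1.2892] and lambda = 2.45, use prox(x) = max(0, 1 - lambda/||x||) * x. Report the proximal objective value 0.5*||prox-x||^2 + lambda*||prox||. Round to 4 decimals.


Step 1: Compute ||x||.
||x|| = 7.1394
Step 2: Compute scaling factor.
scale = max(0, 1 - 2.45/7.1394) = 0.6568
Step 3: prox(x) = [1.2048, 4.4522, -0.8468]
||prox(x)|| = 4.6894
Step 4: Proximal objective.
0.5*||prox-x||^2 = 3.0013
lambda*||prox|| = 11.489
Total = 14.4904


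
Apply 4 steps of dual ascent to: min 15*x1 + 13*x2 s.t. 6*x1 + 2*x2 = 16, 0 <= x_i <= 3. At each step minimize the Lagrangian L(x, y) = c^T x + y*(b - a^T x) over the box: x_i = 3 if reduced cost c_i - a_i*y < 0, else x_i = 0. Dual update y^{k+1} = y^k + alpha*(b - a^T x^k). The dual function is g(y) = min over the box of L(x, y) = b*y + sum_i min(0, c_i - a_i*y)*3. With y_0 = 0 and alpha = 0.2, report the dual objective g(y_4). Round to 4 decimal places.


Dual ascent for LP: min 15*x1 + 13*x2, 6*x1 + 2*x2 = 16, 0 <= x_i <= 3
Step 1: y^k = 0.0, reduced costs: (15.0, 13.0)
  x^k = (0.0, 0.0), subgradient = b - a^T x = 16.0
  y^{k+1} = 0.0 + 0.2*16.0 = 3.2
Step 2: y^k = 3.2, reduced costs: (-4.2, 6.6)
  x^k = (3.0, 0.0), subgradient = b - a^T x = -2.0
  y^{k+1} = 3.2 + 0.2*-2.0 = 2.8
Step 3: y^k = 2.8, reduced costs: (-1.8, 7.4)
  x^k = (3.0, 0.0), subgradient = b - a^T x = -2.0
  y^{k+1} = 2.8 + 0.2*-2.0 = 2.4
Step 4: y^k = 2.4, reduced costs: (0.6, 8.2)
  x^k = (0.0, 0.0), subgradient = b - a^T x = 16.0
  y^{k+1} = 2.4 + 0.2*16.0 = 5.6
Dual objective at y_4 = 5.6: reduced costs (-18.6, 1.8), box minimizer x = (3.0, 0.0)
g(y_4) = b*y + (c1 - a1*y)*x1 + (c2 - a2*y)*x2 = 16*5.6 + (-18.6)*3.0 + 1.8*0.0 = 89.6 - 55.8 + 0.0 = 33.8


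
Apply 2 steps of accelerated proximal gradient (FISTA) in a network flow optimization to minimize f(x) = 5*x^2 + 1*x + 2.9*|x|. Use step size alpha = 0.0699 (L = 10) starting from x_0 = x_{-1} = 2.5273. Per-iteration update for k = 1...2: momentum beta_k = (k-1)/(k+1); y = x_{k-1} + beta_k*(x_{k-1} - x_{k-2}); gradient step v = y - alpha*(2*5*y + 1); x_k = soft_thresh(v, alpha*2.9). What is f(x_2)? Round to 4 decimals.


FISTA on f(x) = 5*x^2 + 1*x + 2.9*|x|
L = 10, alpha = 0.0699
Iteration 1: beta = 0.0, y = 2.5273 + 0.0*(2.5273 - 2.5273) = 2.5273
  grad(y) = 26.273, v = y - alpha*grad = 0.6908
  prox(v) = soft_thresh(0.6908, 0.2027) = 0.4881
Iteration 2: beta = 0.3333, y = 0.4881 + 0.3333*(0.4881 - 2.5273) = -0.1916
  grad(y) = -0.9162, v = y - alpha*grad = -0.1276
  prox(v) = soft_thresh(-0.1276, 0.2027) = 0.0
f(x_2) = 5*0.0^2 + 1*0.0 + 2.9*|0.0| = 0.0


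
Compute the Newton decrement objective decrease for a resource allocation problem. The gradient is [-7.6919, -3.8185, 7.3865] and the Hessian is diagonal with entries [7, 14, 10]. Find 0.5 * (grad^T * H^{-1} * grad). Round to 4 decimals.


Step 1: H is diagonal, so H^(-1) * g = [-1.0988, -0.2728, 0.7387].
Step 2: g^T H^(-1) g = sum_i g_i^2 / H_ii
  = (-7.6919)^2/7 + (-3.8185)^2/14 + (7.3865)^2/10
  = 8.4522 + 1.0415 + 5.456 = 14.9497
Step 3: Objective decrease = 0.5 * g^T H^(-1) g = 7.4749


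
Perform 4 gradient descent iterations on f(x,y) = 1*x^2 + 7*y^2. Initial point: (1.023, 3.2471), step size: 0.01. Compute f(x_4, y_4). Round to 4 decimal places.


Gradient descent on f(x,y) = 1*x^2 + 7*y^2.
Starting point: (1.023, 3.2471), alpha = 0.01
Step 1: grad_x = 2*1*1.023 = 2.046, grad_y = 2*7*3.2471 = 45.4594
  x_1 = 1.023 - 0.01*2.046 = 1.0025
  y_1 = 3.2471 - 0.01*45.4594 = 2.7925
Step 2: grad_x = 2*1*1.0025 = 2.0051, grad_y = 2*7*2.7925 = 39.0951
  x_2 = 1.0025 - 0.01*2.0051 = 0.9825
  y_2 = 2.7925 - 0.01*39.0951 = 2.4016
Step 3: grad_x = 2*1*0.9825 = 1.965, grad_y = 2*7*2.4016 = 33.6218
  x_3 = 0.9825 - 0.01*1.965 = 0.9628
  y_3 = 2.4016 - 0.01*33.6218 = 2.0653
Step 4: grad_x = 2*1*0.9628 = 1.9257, grad_y = 2*7*2.0653 = 28.9147
  x_4 = 0.9628 - 0.01*1.9257 = 0.9436
  y_4 = 2.0653 - 0.01*28.9147 = 1.7762
f(0.9436, 1.7762) = 1*0.9436^2 + 7*1.7762^2 = 22.9743


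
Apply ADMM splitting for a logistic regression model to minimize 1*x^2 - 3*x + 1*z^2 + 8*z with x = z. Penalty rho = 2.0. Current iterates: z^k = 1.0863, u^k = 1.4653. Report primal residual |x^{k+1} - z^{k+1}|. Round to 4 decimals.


ADMM iteration with rho = 2.0, z^k = 1.0863, u^k = 1.4653
Step 1: x-update.
Minimize 1*x^2 - 3*x + (2.0/2)*(x - 1.0863 + 1.4653)^2
FOC: (2*1 + 2.0)*x = 3 + 2.0*(1.0863 - 1.4653)
x^{k+1} = 0.5605
Step 2: z-update.
Minimize 1*z^2 + 8*z + (2.0/2)*(0.5605 - z + 1.4653)^2
FOC: (2*1 + 2.0)*z = -8 + 2.0*(0.5605 + 1.4653)
z^{k+1} = -0.9871
Step 3: u-update.
u^{k+1} = 1.4653 + 0.5605 + 0.9871 = 3.0129
Step 4: Primal residual = |0.5605 + 0.9871| = 1.5476


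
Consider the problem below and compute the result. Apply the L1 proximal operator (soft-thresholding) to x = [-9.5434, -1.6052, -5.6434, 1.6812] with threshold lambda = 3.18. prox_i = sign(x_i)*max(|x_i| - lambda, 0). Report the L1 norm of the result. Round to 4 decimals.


Soft-thresholding with lambda = 3.18:
prox(-9.5434) = sign(-9.5434)*max(|-9.5434| - 3.18, 0) = -6.3634
prox(-1.6052) = sign(-1.6052)*max(|-1.6052| - 3.18, 0) = 0.0
prox(-5.6434) = sign(-5.6434)*max(|-5.6434| - 3.18, 0) = -2.4634
prox(1.6812) = sign(1.6812)*max(|1.6812| - 3.18, 0) = 0.0
prox(x) = [-6.3634, 0.0, -2.4634, 0.0]
||prox(x)||_1 = 6.3634 + 0.0 + 2.4634 + 0.0 = 8.8268


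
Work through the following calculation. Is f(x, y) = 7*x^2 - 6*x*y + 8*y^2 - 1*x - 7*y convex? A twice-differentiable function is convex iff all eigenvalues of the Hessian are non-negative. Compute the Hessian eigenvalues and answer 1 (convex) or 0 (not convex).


The Hessian of f(x,y) = 7*x^2 - 6*x*y + 8*y^2 - 1*x - 7*y is:
H = [[14, -6], [-6, 16]]
Trace = 14 + 16 = 30
Determinant = 14*16 - (-6)^2 = 188
Discriminant = (30)^2 - 4*188 = 148.0
Eigenvalues: lambda_1 = 8.9172, lambda_2 = 21.0828
The function is convex.

1


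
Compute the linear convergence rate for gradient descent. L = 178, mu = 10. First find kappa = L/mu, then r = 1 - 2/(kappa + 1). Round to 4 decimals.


Step 1: Compute the condition number.
kappa = L/mu = 178/10 = 17.8
Step 2: Compute the convergence rate.
r = 1 - 2/(kappa + 1) = 1 - 2*mu/(L + mu) = (L - mu)/(L + mu) = 168/188 = 0.8936


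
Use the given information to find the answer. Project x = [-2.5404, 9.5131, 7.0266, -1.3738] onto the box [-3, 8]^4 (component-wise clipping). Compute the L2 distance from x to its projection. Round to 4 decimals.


Project each component onto [-3, 8].
clip(-2.5404) = -2.5404, clip(9.5131) = 8.0, clip(7.0266) = 7.0266, clip(-1.3738) = -1.3738
Projection = [-2.5404, 8.0, 7.0266, -1.3738]
Squared diffs: [0.0, 2.2895, 0.0, 0.0]
Distance = sqrt(2.2895) = 1.5131


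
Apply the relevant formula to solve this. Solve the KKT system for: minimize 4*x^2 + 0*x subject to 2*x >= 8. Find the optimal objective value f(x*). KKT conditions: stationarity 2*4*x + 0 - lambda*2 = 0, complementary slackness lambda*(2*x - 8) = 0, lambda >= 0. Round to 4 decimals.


Step 1: Try lambda = 0 (constraint inactive).
x_unc = 0/(2*4) = 0.0
Check: 2*0.0 = 0.0 < 8 -- violated!
Step 2: Constraint must be active: 2*x = 8
x* = 8/2 = 4.0
lambda = (2*4*4.0 + 0)/2 = 16.0
Step 3: Compute optimal value.
f(x*) = 4*4.0^2 + 0*4.0 = 64.0


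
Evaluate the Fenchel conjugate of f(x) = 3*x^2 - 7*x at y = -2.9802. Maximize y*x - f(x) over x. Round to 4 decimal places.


f*(y) = sup_x {y*x - a*x^2 - b*x} = sup_x {(y-b)*x - a*x^2}
FOC: (y - b) - 2a*x = 0 => x* = (y - b)/(2a)
x* = (-2.9802 + 7)/(2*3) = 0.67
f*(-2.9802) = (y-b)^2/(4a) = (-2.9802 + 7)^2/(4*3)
= 16.1588/12 = 1.3466


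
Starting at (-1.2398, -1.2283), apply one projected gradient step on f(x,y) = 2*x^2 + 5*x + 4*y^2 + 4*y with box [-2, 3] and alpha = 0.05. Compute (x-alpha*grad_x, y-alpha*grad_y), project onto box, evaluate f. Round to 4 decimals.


Step 1: Compute gradient at (-1.2398, -1.2283).
grad_x = 2*2*-1.2398 + 5 = 0.0408
grad_y = 2*4*-1.2283 + 4 = -5.8264
Step 2: Gradient step.
x_raw = -1.2398 - 0.05*0.0408 = -1.2418
y_raw = -1.2283 - 0.05*-5.8264 = -0.937
Step 3: Project onto [-2, 3].
x_proj = clip(-1.2418) = -1.2418
y_proj = clip(-0.937) = -0.937
Step 4: Evaluate f.
f(-1.2418, -0.937) = -3.3611


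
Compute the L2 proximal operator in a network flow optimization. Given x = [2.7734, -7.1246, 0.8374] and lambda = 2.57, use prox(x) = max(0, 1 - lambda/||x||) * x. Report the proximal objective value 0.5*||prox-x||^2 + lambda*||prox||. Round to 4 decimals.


Step 1: Compute ||x||.
||x|| = 7.6911
Step 2: Compute scaling factor.
scale = max(0, 1 - 2.57/7.6911) = 0.6658
Step 3: prox(x) = [1.8467, -4.7439, 0.5576]
||prox(x)|| = 5.1211
Step 4: Proximal objective.
0.5*||prox-x||^2 = 3.3025
lambda*||prox|| = 13.1612
Total = 16.4637


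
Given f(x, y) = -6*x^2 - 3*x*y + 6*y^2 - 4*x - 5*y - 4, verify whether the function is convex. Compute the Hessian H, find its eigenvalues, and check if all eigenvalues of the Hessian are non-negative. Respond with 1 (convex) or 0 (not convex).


The Hessian of f(x,y) = -6*x^2 - 3*x*y + 6*y^2 - 4*x - 5*y - 4 is:
H = [[-12, -3], [-3, 12]]
Trace = -12 + 12 = 0
Determinant = -12*12 - (-3)^2 = -153
Discriminant = (0)^2 - 4*-153 = 612.0
Eigenvalues: lambda_1 = -12.3693, lambda_2 = 12.3693
The function is not convex.

0


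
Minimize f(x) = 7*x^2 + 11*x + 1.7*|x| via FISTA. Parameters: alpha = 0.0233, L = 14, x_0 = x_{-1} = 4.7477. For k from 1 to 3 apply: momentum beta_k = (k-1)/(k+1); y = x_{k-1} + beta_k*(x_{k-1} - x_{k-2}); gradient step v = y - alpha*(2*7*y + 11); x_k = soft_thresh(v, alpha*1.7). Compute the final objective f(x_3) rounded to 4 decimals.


FISTA on f(x) = 7*x^2 + 11*x + 1.7*|x|
L = 14, alpha = 0.0233
Iteration 1: beta = 0.0, y = 4.7477 + 0.0*(4.7477 - 4.7477) = 4.7477
  grad(y) = 77.4678, v = y - alpha*grad = 2.9427
  prox(v) = soft_thresh(2.9427, 0.0396) = 2.9031
Iteration 2: beta = 0.3333, y = 2.9031 + 0.3333*(2.9031 - 4.7477) = 2.2882
  grad(y) = 43.0351, v = y - alpha*grad = 1.2855
  prox(v) = soft_thresh(1.2855, 0.0396) = 1.2459
Iteration 3: beta = 0.5, y = 1.2459 + 0.5*(1.2459 - 2.9031) = 0.4173
  grad(y) = 16.8421, v = y - alpha*grad = 0.0249
  prox(v) = soft_thresh(0.0249, 0.0396) = 0.0
f(x_3) = 7*0.0^2 + 11*0.0 + 1.7*|0.0| = 0.0


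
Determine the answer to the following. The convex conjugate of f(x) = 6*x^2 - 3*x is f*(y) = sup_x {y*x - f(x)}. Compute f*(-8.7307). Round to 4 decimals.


f*(y) = sup_x {y*x - a*x^2 - b*x} = sup_x {(y-b)*x - a*x^2}
FOC: (y - b) - 2a*x = 0 => x* = (y - b)/(2a)
x* = (-8.7307 + 3)/(2*6) = -0.4776
f*(-8.7307) = (y-b)^2/(4a) = (-8.7307 + 3)^2/(4*6)
= 32.8409/24 = 1.3684


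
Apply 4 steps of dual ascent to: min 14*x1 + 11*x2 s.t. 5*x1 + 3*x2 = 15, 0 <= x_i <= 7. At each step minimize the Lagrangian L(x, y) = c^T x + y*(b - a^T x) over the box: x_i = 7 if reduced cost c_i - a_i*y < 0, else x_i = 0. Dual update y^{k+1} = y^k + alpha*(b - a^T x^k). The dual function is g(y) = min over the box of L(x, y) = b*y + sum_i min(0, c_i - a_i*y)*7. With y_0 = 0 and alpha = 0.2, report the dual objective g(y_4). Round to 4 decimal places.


Dual ascent for LP: min 14*x1 + 11*x2, 5*x1 + 3*x2 = 15, 0 <= x_i <= 7
Step 1: y^k = 0.0, reduced costs: (14.0, 11.0)
  x^k = (0.0, 0.0), subgradient = b - a^T x = 15.0
  y^{k+1} = 0.0 + 0.2*15.0 = 3.0
Step 2: y^k = 3.0, reduced costs: (-1.0, 2.0)
  x^k = (7.0, 0.0), subgradient = b - a^T x = -20.0
  y^{k+1} = 3.0 + 0.2*-20.0 = -1.0
Step 3: y^k = -1.0, reduced costs: (19.0, 14.0)
  x^k = (0.0, 0.0), subgradient = b - a^T x = 15.0
  y^{k+1} = -1.0 + 0.2*15.0 = 2.0
Step 4: y^k = 2.0, reduced costs: (4.0, 5.0)
  x^k = (0.0, 0.0), subgradient = b - a^T x = 15.0
  y^{k+1} = 2.0 + 0.2*15.0 = 5.0
Dual objective at y_4 = 5.0: reduced costs (-11.0, -4.0), box minimizer x = (7.0, 7.0)
g(y_4) = b*y + (c1 - a1*y)*x1 + (c2 - a2*y)*x2 = 15*5.0 + (-11.0)*7.0 + (-4.0)*7.0 = 75.0 - 77.0 - 28.0 = -30.0


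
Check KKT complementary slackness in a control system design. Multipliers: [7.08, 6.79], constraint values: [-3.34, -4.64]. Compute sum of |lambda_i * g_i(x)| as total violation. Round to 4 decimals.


KKT complementary slackness check:
lambda_1 * g_1 = 7.08 * -3.34 = -23.6472
lambda_2 * g_2 = 6.79 * -4.64 = -31.5056
Total violation = 23.6472 + 31.5056 = 55.1528


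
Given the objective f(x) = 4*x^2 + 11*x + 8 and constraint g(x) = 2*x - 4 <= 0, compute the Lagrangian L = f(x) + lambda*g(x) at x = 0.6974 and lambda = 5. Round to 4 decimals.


Step 1: Evaluate f(x).
f(0.6974) = 4*0.6974^2 + 11*0.6974 + 8 = 17.6169
Step 2: Evaluate g(x).
g(0.6974) = 2*0.6974 - 4 = -2.6052
Step 3: Compute Lagrangian.
L = 17.6169 + 5*-2.6052 = 4.5909


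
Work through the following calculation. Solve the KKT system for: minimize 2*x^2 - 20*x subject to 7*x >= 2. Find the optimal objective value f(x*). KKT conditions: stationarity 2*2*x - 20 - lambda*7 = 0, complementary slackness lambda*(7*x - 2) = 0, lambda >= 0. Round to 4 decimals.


Step 1: Try lambda = 0 (constraint inactive).
Stationarity: 2*2*x - 20 = 0
x* = 20/(2*2) = 5.0
Check constraint: 7*5.0 = 35.0 >= 2 -- satisfied.
Step 2: Compute optimal value.
f(x*) = 2*5.0^2 - 20*5.0 = -50.0


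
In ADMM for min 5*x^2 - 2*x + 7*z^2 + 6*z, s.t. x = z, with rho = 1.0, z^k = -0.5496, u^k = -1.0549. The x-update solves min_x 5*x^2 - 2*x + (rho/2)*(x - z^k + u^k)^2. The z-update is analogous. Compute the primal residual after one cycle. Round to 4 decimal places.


ADMM iteration with rho = 1.0, z^k = -0.5496, u^k = -1.0549
Step 1: x-update.
Minimize 5*x^2 - 2*x + (1.0/2)*(x + 0.5496 - 1.0549)^2
FOC: (2*5 + 1.0)*x = 2 + 1.0*(-0.5496 + 1.0549)
x^{k+1} = 0.2278
Step 2: z-update.
Minimize 7*z^2 + 6*z + (1.0/2)*(0.2278 - z - 1.0549)^2
FOC: (2*7 + 1.0)*z = -6 + 1.0*(0.2278 - 1.0549)
z^{k+1} = -0.4551
Step 3: u-update.
u^{k+1} = -1.0549 + 0.2278 + 0.4551 = -0.372
Step 4: Primal residual = |0.2278 + 0.4551| = 0.6829


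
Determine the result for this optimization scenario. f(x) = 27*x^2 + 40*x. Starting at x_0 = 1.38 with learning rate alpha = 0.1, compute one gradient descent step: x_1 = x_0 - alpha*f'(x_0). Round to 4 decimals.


We compute the gradient at x_0 and apply the update.
f'(x) = 54*x + 40
f'(1.38) = 54*1.38 + 40 = 114.52
x_1 = 1.38 - 0.1*114.52 = -10.072


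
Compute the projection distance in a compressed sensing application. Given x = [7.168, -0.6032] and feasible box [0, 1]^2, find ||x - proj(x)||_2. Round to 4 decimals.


Project each component onto [0, 1].
clip(7.168) = 1.0, clip(-0.6032) = 0.0
Projection = [1.0, 0.0]
Squared diffs: [38.0442, 0.3639]
Distance = sqrt(38.4081) = 6.1974


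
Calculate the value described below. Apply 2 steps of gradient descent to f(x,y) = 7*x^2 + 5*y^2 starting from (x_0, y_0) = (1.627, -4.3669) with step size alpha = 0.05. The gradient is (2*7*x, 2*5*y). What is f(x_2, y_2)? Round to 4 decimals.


Gradient descent on f(x,y) = 7*x^2 + 5*y^2.
Starting point: (1.627, -4.3669), alpha = 0.05
Step 1: grad_x = 2*7*1.627 = 22.778, grad_y = 2*5*-4.3669 = -43.669
  x_1 = 1.627 - 0.05*22.778 = 0.4881
  y_1 = -4.3669 - 0.05*-43.669 = -2.1835
Step 2: grad_x = 2*7*0.4881 = 6.8334, grad_y = 2*5*-2.1835 = -21.8345
  x_2 = 0.4881 - 0.05*6.8334 = 0.1464
  y_2 = -2.1835 - 0.05*-21.8345 = -1.0917
f(0.1464, -1.0917) = 7*0.1464^2 + 5*(-1.0917)^2 = 6.1094


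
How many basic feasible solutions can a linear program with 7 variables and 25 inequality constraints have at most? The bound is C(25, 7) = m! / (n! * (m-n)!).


Each vertex corresponds to some choice of n active constraints out of m, so the number of vertices is at most C(m, n) = m! / (n!(m-n)!).
m = 25, n = 7
Numerator: 25 * 24 * 23 * 22 * 21 * 20 * 19
Denominator: 7! = 5040
C(25, 7) = 480700


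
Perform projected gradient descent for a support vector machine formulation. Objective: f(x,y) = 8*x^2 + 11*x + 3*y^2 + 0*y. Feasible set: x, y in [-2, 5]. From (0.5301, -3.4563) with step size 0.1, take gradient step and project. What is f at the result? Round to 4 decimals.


Step 1: Compute gradient at (0.5301, -3.4563).
grad_x = 2*8*0.5301 + 11 = 19.4816
grad_y = 2*3*-3.4563 + 0 = -20.7378
Step 2: Gradient step.
x_raw = 0.5301 - 0.1*19.4816 = -1.4181
y_raw = -3.4563 - 0.1*-20.7378 = -1.3825
Step 3: Project onto [-2, 5].
x_proj = clip(-1.4181) = -1.4181
y_proj = clip(-1.3825) = -1.3825
Step 4: Evaluate f.
f(-1.4181, -1.3825) = 6.2226


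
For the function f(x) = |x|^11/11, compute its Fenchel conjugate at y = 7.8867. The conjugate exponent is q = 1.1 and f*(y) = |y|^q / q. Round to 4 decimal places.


The conjugate exponent q satisfies 1/p + 1/q = 1.
p = 11, so q = 11/(11 - 1) = 1.1
|y|^q = 7.8867^1.1 = 9.6958
f*(7.8867) = 9.6958 / 1.1 = 8.8144


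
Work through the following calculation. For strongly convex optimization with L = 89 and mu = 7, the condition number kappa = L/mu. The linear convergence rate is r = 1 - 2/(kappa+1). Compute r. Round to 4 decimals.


Step 1: Compute the condition number.
kappa = L/mu = 89/7 = 12.7143
Step 2: Compute the convergence rate.
r = 1 - 2/(kappa + 1) = 1 - 2*mu/(L + mu) = (L - mu)/(L + mu) = 82/96 = 0.8542


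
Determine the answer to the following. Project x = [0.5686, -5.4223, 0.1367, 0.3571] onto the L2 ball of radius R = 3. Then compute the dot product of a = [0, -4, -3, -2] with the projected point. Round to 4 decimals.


Step 1: Compute ||x|| (intermediates to 6 decimals).
||x|| = sqrt(0.5686^2 + (-5.4223)^2 + 0.1367^2 + 0.3571^2) = 5.465423
Step 2: Project.
Since ||x|| > R, scale = R/||x|| = 3/5.465423 = 0.548905, proj(x) = scale * x
proj(x) = [0.312107, -2.976328, 0.075035, 0.196014]
Step 3: Dot product.
a^T * proj(x) = 0*0.312107 - 4*(-2.976328) - 3*0.075035 - 2*0.196014 = 11.2882


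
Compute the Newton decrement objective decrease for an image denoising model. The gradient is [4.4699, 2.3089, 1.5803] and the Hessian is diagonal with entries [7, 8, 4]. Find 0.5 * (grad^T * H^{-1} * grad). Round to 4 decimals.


Step 1: H is diagonal, so H^(-1) * g = [0.6386, 0.2886, 0.3951].
Step 2: g^T H^(-1) g = sum_i g_i^2 / H_ii
  = (4.4699)^2/7 + (2.3089)^2/8 + (1.5803)^2/4
  = 2.8543 + 0.6664 + 0.6243 = 4.145
Step 3: Objective decrease = 0.5 * g^T H^(-1) g = 2.0725


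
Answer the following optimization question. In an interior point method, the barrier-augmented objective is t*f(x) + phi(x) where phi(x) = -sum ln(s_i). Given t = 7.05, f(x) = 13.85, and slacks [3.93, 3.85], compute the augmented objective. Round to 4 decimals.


Step 1: Compute log-barrier.
ln values: [1.3686, 1.3481]
phi = -(1.3686 + 1.3481) = -2.7167
Step 2: Compute augmented objective.
t*f(x) = 7.05*13.85 = 97.6425
Total = 97.6425 - 2.7167 = 94.9258


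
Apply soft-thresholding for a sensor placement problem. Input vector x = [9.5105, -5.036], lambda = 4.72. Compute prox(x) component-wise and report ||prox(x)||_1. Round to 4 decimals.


Soft-thresholding with lambda = 4.72:
prox(9.5105) = sign(9.5105)*max(|9.5105| - 4.72, 0) = 4.7905
prox(-5.036) = sign(-5.036)*max(|-5.036| - 4.72, 0) = -0.316
prox(x) = [4.7905, -0.316]
||prox(x)||_1 = 4.7905 + 0.316 = 5.1065


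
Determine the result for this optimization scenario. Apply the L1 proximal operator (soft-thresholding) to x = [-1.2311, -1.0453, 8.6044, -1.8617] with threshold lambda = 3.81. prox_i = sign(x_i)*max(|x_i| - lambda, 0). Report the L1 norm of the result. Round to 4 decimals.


Soft-thresholding with lambda = 3.81:
prox(-1.2311) = sign(-1.2311)*max(|-1.2311| - 3.81, 0) = 0.0
prox(-1.0453) = sign(-1.0453)*max(|-1.0453| - 3.81, 0) = 0.0
prox(8.6044) = sign(8.6044)*max(|8.6044| - 3.81, 0) = 4.7944
prox(-1.8617) = sign(-1.8617)*max(|-1.8617| - 3.81, 0) = 0.0
prox(x) = [0.0, 0.0, 4.7944, 0.0]
||prox(x)||_1 = 0.0 + 0.0 + 4.7944 + 0.0 = 4.7944


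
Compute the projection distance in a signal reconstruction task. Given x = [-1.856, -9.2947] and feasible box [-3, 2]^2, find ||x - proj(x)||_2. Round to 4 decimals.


Project each component onto [-3, 2].
clip(-1.856) = -1.856, clip(-9.2947) = -3.0
Projection = [-1.856, -3.0]
Squared diffs: [0.0, 39.6232]
Distance = sqrt(39.6232) = 6.2947


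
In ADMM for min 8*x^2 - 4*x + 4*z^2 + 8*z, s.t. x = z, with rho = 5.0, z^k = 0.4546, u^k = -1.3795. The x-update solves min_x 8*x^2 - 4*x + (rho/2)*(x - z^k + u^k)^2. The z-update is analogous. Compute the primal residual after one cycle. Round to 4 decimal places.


ADMM iteration with rho = 5.0, z^k = 0.4546, u^k = -1.3795
Step 1: x-update.
Minimize 8*x^2 - 4*x + (5.0/2)*(x - 0.4546 - 1.3795)^2
FOC: (2*8 + 5.0)*x = 4 + 5.0*(0.4546 + 1.3795)
x^{k+1} = 0.6272
Step 2: z-update.
Minimize 4*z^2 + 8*z + (5.0/2)*(0.6272 - z - 1.3795)^2
FOC: (2*4 + 5.0)*z = -8 + 5.0*(0.6272 - 1.3795)
z^{k+1} = -0.9047
Step 3: u-update.
u^{k+1} = -1.3795 + 0.6272 + 0.9047 = 0.1524
Step 4: Primal residual = |0.6272 + 0.9047| = 1.5319


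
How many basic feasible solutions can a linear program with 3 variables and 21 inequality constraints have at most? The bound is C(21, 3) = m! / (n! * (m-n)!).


Each vertex corresponds to some choice of n active constraints out of m, so the number of vertices is at most C(m, n) = m! / (n!(m-n)!).
m = 21, n = 3
Numerator: 21 * 20 * 19
Denominator: 3! = 6
C(21, 3) = 1330


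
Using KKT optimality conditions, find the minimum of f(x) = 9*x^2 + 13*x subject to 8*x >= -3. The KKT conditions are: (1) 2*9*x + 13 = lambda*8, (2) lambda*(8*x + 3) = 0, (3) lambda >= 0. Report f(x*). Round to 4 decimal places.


Step 1: Try lambda = 0 (constraint inactive).
x_unc = -13/(2*9) = -0.7222
Check: 8*-0.7222 = -5.7776 < -3 -- violated!
Step 2: Constraint must be active: 8*x = -3
x* = -3/8 = -0.375
lambda = (2*9*(-0.375) + 13)/8 = 0.7813
Step 3: Compute optimal value.
f(x*) = 9*(-0.375)^2 + 13*(-0.375) = -3.6094


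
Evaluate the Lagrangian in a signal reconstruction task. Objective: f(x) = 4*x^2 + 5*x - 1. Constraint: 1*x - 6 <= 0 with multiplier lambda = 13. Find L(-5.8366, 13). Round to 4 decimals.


Step 1: Evaluate f(x).
f(-5.8366) = 4*(-5.8366)^2 + 5*(-5.8366) - 1 = 106.0806
Step 2: Evaluate g(x).
g(-5.8366) = 1*-5.8366 - 6 = -11.8366
Step 3: Compute Lagrangian.
L = 106.0806 + 13*-11.8366 = -47.7952


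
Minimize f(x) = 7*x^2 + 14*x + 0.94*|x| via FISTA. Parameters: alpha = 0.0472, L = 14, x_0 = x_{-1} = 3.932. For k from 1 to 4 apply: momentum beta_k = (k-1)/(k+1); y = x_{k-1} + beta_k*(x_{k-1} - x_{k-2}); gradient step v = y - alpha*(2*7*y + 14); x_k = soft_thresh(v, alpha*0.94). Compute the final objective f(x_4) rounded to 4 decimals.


FISTA on f(x) = 7*x^2 + 14*x + 0.94*|x|
L = 14, alpha = 0.0472
Iteration 1: beta = 0.0, y = 3.932 + 0.0*(3.932 - 3.932) = 3.932
  grad(y) = 69.048, v = y - alpha*grad = 0.6729
  prox(v) = soft_thresh(0.6729, 0.0444) = 0.6286
Iteration 2: beta = 0.3333, y = 0.6286 + 0.3333*(0.6286 - 3.932) = -0.4726
  grad(y) = 7.3839, v = y - alpha*grad = -0.8211
  prox(v) = soft_thresh(-0.8211, 0.0444) = -0.7767
Iteration 3: beta = 0.5, y = -0.7767 + 0.5*(-0.7767 - 0.6286) = -1.4794
  grad(y) = -6.7113, v = y - alpha*grad = -1.1626
  prox(v) = soft_thresh(-1.1626, 0.0444) = -1.1182
Iteration 4: beta = 0.6, y = -1.1182 + 0.6*(-1.1182 + 0.7767) = -1.3231
  grad(y) = -4.524, v = y - alpha*grad = -1.1096
  prox(v) = soft_thresh(-1.1096, 0.0444) = -1.0652
f(x_4) = 7*(-1.0652)^2 + 14*(-1.0652) + 0.94*|-1.0652| = -5.9689


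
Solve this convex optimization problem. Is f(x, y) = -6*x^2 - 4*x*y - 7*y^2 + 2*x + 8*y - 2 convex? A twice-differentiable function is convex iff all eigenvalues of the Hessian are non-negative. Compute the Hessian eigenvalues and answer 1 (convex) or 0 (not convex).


The Hessian of f(x,y) = -6*x^2 - 4*x*y - 7*y^2 + 2*x + 8*y - 2 is:
H = [[-12, -4], [-4, -14]]
Trace = -12 - 14 = -26
Determinant = -12*-14 - (-4)^2 = 152
Discriminant = (-26)^2 - 4*152 = 68.0
Eigenvalues: lambda_1 = -17.1231, lambda_2 = -8.8769
The function is not convex.

0


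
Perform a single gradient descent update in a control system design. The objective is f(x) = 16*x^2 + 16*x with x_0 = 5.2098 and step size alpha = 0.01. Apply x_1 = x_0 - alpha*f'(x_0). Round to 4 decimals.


We compute the gradient at x_0 and apply the update.
f'(x) = 32*x + 16
f'(5.2098) = 32*5.2098 + 16 = 182.7136
x_1 = 5.2098 - 0.01*182.7136 = 3.3827


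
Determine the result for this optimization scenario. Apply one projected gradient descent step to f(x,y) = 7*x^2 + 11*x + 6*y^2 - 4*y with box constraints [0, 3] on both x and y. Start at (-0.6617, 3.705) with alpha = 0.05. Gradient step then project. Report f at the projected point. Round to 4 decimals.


Step 1: Compute gradient at (-0.6617, 3.705).
grad_x = 2*7*-0.6617 + 11 = 1.7362
grad_y = 2*6*3.705 - 4 = 40.46
Step 2: Gradient step.
x_raw = -0.6617 - 0.05*1.7362 = -0.7485
y_raw = 3.705 - 0.05*40.46 = 1.682
Step 3: Project onto [0, 3].
x_proj = clip(-0.7485) = 0.0
y_proj = clip(1.682) = 1.682
Step 4: Evaluate f.
f(0.0, 1.682) = 10.2467


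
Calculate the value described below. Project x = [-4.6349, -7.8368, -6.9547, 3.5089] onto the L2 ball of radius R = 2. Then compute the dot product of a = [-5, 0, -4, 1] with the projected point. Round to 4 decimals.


Step 1: Compute ||x|| (intermediates to 6 decimals).
||x|| = sqrt((-4.6349)^2 + (-7.8368)^2 + (-6.9547)^2 + 3.5089^2) = 11.982402
Step 2: Project.
Since ||x|| > R, scale = R/||x|| = 2/11.982402 = 0.166911, proj(x) = scale * x
proj(x) = [-0.773616, -1.308048, -1.160816, 0.585674]
Step 3: Dot product.
a^T * proj(x) = -5*(-0.773616) + 0*(-1.308048) - 4*(-1.160816) + 1*0.585674 = 9.097


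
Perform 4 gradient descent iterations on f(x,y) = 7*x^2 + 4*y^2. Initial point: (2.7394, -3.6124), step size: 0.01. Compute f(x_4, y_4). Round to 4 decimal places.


Gradient descent on f(x,y) = 7*x^2 + 4*y^2.
Starting point: (2.7394, -3.6124), alpha = 0.01
Step 1: grad_x = 2*7*2.7394 = 38.3516, grad_y = 2*4*-3.6124 = -28.8992
  x_1 = 2.7394 - 0.01*38.3516 = 2.3559
  y_1 = -3.6124 - 0.01*-28.8992 = -3.3234
Step 2: grad_x = 2*7*2.3559 = 32.9824, grad_y = 2*4*-3.3234 = -26.5873
  x_2 = 2.3559 - 0.01*32.9824 = 2.0261
  y_2 = -3.3234 - 0.01*-26.5873 = -3.0575
Step 3: grad_x = 2*7*2.0261 = 28.3648, grad_y = 2*4*-3.0575 = -24.4603
  x_3 = 2.0261 - 0.01*28.3648 = 1.7424
  y_3 = -3.0575 - 0.01*-24.4603 = -2.8129
Step 4: grad_x = 2*7*1.7424 = 24.3938, grad_y = 2*4*-2.8129 = -22.5035
  x_4 = 1.7424 - 0.01*24.3938 = 1.4985
  y_4 = -2.8129 - 0.01*-22.5035 = -2.5879
f(1.4985, -2.5879) = 7*1.4985^2 + 4*(-2.5879)^2 = 42.5068


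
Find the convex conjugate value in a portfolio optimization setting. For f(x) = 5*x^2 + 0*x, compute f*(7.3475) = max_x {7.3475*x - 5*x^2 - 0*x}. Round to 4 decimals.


f*(y) = sup_x {y*x - a*x^2 - b*x} = sup_x {(y-b)*x - a*x^2}
FOC: (y - b) - 2a*x = 0 => x* = (y - b)/(2a)
x* = (7.3475 - 0)/(2*5) = 0.7348
f*(7.3475) = (y-b)^2/(4a) = (7.3475 - 0)^2/(4*5)
= 53.9858/20 = 2.6993


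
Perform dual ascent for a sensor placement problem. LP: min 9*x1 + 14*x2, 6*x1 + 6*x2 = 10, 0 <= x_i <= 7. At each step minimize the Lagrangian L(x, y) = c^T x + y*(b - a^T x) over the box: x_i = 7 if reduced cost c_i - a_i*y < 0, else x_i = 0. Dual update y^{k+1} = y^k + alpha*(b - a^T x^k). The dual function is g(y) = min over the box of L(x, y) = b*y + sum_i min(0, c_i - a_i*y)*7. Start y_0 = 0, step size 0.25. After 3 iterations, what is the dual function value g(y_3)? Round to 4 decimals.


Dual ascent for LP: min 9*x1 + 14*x2, 6*x1 + 6*x2 = 10, 0 <= x_i <= 7
Step 1: y^k = 0.0, reduced costs: (9.0, 14.0)
  x^k = (0.0, 0.0), subgradient = b - a^T x = 10.0
  y^{k+1} = 0.0 + 0.25*10.0 = 2.5
Step 2: y^k = 2.5, reduced costs: (-6.0, -1.0)
  x^k = (7.0, 7.0), subgradient = b - a^T x = -74.0
  y^{k+1} = 2.5 + 0.25*-74.0 = -16.0
Step 3: y^k = -16.0, reduced costs: (105.0, 110.0)
  x^k = (0.0, 0.0), subgradient = b - a^T x = 10.0
  y^{k+1} = -16.0 + 0.25*10.0 = -13.5
Dual objective at y_3 = -13.5: reduced costs (90.0, 95.0), box minimizer x = (0.0, 0.0)
g(y_3) = b*y + (c1 - a1*y)*x1 + (c2 - a2*y)*x2 = 10*(-13.5) + 90.0*0.0 + 95.0*0.0 = -135.0 + 0.0 + 0.0 = -135.0


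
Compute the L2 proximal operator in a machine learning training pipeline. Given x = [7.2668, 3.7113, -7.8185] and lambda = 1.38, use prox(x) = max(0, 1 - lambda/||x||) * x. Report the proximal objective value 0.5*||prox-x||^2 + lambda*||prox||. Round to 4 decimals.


Step 1: Compute ||x||.
||x|| = 11.3008
Step 2: Compute scaling factor.
scale = max(0, 1 - 1.38/11.3008) = 0.8779
Step 3: prox(x) = [6.3794, 3.2581, -6.8637]
||prox(x)|| = 9.9208
Step 4: Proximal objective.
0.5*||prox-x||^2 = 0.9522
lambda*||prox|| = 13.6907
Total = 14.643
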